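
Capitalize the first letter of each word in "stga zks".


Input string: 'stga zks'
Operation: capitalize first letter of each word
Word transformations: 'stga'->'Stga', 'zks'->'Zks'
Result: Stga Zks


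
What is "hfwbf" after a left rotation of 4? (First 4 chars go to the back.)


Input: 'hfwbf', shift = 4
Operation: split at index 4 and swap parts
Front part s[0:4] = 'hfwb'
Back part s[4:] = 'f'
Rotated = back + front = 'f' + 'hfwb'
Result: fhfwb


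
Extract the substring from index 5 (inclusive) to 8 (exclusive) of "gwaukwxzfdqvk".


Input string: 'gwaukwxzfdqvk'
Operation: slice [5:8]
Extract characters: s[5]='w', s[6]='x', s[7]='z'
Result: wxz


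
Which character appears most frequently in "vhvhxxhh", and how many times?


Input: 'vhvhxxhh'
Operation: tally each character
Counts: 'h':4, 'v':2, 'x':2
Maximum: 'h' appears 4 times


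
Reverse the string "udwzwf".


Input string: 'udwzwf'
Operation: reverse character order
Original order: 'u' -> 'd' -> 'w' -> 'z' -> 'w' -> 'f'
Reversed order: 'f' -> 'w' -> 'z' -> 'w' -> 'd' -> 'u'
Result: fwzwdu


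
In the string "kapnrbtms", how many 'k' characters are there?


Input string: 'kapnrbtms'
Target character: 'k'
Scan each position: s[0]='k'
Matches found at indices: 0
Total: 1


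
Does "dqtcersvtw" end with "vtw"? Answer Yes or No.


Input string: 'dqtcersvtw'
Suffix to check: 'vtw'
Last 3 characters of input: 'vtw'
Match: True
Result: Yes


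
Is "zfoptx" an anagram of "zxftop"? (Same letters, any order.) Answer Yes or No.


String 1: 'zxftop' -> sorted: 'foptxz'
String 2: 'zfoptx' -> sorted: 'foptxz'
Compare sorted forms: 'foptxz' == 'foptxz'
Anagram: Yes


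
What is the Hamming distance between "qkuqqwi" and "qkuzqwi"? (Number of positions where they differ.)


String 1: 'qkuqqwi'
String 2: 'qkuzqwi'
Compare each position: pos 0: 'q'=='q', pos 1: 'k'=='k', pos 2: 'u'=='u', pos 3: 'q'!='z', pos 4: 'q'=='q', pos 5: 'w'=='w', pos 6: 'i'=='i'
Differing positions: 1
Hamming distance: 1


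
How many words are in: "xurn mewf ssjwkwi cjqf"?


Input string: 'xurn mewf ssjwkwi cjqf'
Operation: split by spaces
Words found: 'xurn', 'mewf', 'ssjwkwi', 'cjqf'
Word count: 4


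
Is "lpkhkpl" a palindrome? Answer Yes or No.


Input string: 'lpkhkpl'
Reversed: 'lpkhkpl'
Compare pairs: s[0]='l' vs s[6]='l' (match), s[1]='p' vs s[5]='p' (match), s[2]='k' vs s[4]='k' (match)
Palindrome: Yes


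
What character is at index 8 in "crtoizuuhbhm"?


Input string: 'crtoizuuhbhm'
Operation: get character at index 8
Index mapping: s[0]='c', s[1]='r', s[2]='t', s[3]='o', s[4]='i', s[5]='z', s[6]='u', s[7]='u', s[8]='h'
Result: 'h'


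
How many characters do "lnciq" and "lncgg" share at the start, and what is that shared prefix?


String 1: 'lnciq'
String 2: 'lncgg'
Compare position by position:
pos 0: 'l' vs 'l' match
pos 1: 'n' vs 'n' match
pos 2: 'c' vs 'c' match
pos 3: 'i' vs 'g' differ -> stop
Longest common prefix: "lnc" (length 3)


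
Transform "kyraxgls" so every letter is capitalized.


Input string: 'kyraxgls'
Operation: convert each letter to uppercase
Mapping: 'k'->'K', 'y'->'Y', 'r'->'R', 'a'->'A', 'x'->'X', 'g'->'G', 'l'->'L', 's'->'S'
Result: KYRAXGLS


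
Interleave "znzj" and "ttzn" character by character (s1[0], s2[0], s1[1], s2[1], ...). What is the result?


String 1: 'znzj'
String 2: 'ttzn'
Operation: alternate characters
Pairs: 'z'+'t', 'n'+'t', 'z'+'z', 'j'+'n'
Result: ztntzzjn


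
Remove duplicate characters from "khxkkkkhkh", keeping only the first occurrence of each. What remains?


Input: 'khxkkkkhkh'
Operation: keep first occurrence of each character
Scan: s[0]='k' new -> keep; s[1]='h' new -> keep; s[2]='x' new -> keep; s[3]='k' seen -> skip; s[4]='k' seen -> skip; s[5]='k' seen -> skip; s[6]='k' seen -> skip; s[7]='h' seen -> skip; s[8]='k' seen -> skip; s[9]='h' seen -> skip
Result: khx


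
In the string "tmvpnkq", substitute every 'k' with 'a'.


Input string: 'tmvpnkq'
Operation: replace 'k' with 'a'
Positions of 'k': 5
After replacement: tmvpnaq


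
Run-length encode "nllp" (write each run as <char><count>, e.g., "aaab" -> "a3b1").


Input: 'nllp'
Operation: identify consecutive runs
Runs: 'n' -> n1, 'll' -> l2, 'p' -> p1
Encoded: n1l2p1


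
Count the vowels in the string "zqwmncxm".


Input string: 'zqwmncxm'
Operation: count vowels (a, e, i, o, u)
Scan: s[0]='z', s[1]='q', s[2]='w', s[3]='m', s[4]='n', s[5]='c', s[6]='x', s[7]='m'
Vowels found: 0
Result: 0


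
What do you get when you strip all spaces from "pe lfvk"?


Input string: 'pe lfvk'
Operation: remove all spaces
Words: 'pe', 'lfvk'
Join without spaces: pelfvk


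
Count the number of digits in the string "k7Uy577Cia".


Input string: 'k7Uy577Cia'
Operation: count digit characters (0-9)
Scan: 'k', '7'(digit), 'U', 'y', '5'(digit), '7'(digit), '7'(digit), 'C', 'i', 'a'
Digits found: 4
Result: 4


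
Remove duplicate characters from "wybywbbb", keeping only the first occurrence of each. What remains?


Input: 'wybywbbb'
Operation: keep first occurrence of each character
Scan: s[0]='w' new -> keep; s[1]='y' new -> keep; s[2]='b' new -> keep; s[3]='y' seen -> skip; s[4]='w' seen -> skip; s[5]='b' seen -> skip; s[6]='b' seen -> skip; s[7]='b' seen -> skip
Result: wyb


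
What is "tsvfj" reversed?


Input string: 'tsvfj'
Operation: reverse character order
Original order: 't' -> 's' -> 'v' -> 'f' -> 'j'
Reversed order: 'j' -> 'f' -> 'v' -> 's' -> 't'
Result: jfvst


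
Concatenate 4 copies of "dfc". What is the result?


Input string: 'dfc'
Operation: repeat 4 times
Concatenation: 'dfc' + 'dfc' + 'dfc' + 'dfc'
Result: dfcdfcdfcdfc


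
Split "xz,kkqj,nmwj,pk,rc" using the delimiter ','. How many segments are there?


Input string: 'xz,kkqj,nmwj,pk,rc'
Delimiter: ','
Split result: 'xz', 'kkqj', 'nmwj', 'pk', 'rc'
Number of parts: 5


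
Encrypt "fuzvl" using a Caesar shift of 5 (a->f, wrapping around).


Input: 'fuzvl', shift = 5
Operation: for each letter, (position + 5) mod 26
Mapping: 'f'(5+5=10)->'k', 'u'(20+5=25)->'z', 'z'(25+5=30, 30 mod 26=4)->'e', 'v'(21+5=26, 26 mod 26=0)->'a', 'l'(11+5=16)->'q'
Result: kzeaq


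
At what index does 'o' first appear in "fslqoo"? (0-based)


Input string: 'fslqoo'
Target: 'o'
Scanning left to right: s[0]='f', s[1]='s', s[2]='l', s[3]='q', s[4]='o'
First match at index: 4


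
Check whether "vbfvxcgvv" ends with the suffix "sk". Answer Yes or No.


Input string: 'vbfvxcgvv'
Suffix to check: 'sk'
Last 2 characters of input: 'vv'
Match: False
Result: No


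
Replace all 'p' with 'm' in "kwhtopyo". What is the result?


Input string: 'kwhtopyo'
Operation: replace 'p' with 'm'
Positions of 'p': 5
After replacement: kwhtomyo


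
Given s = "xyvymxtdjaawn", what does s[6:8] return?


Input string: 'xyvymxtdjaawn'
Operation: slice [6:8]
Extract characters: s[6]='t', s[7]='d'
Result: td


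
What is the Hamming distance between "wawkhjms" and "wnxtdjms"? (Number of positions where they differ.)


String 1: 'wawkhjms'
String 2: 'wnxtdjms'
Compare each position: pos 0: 'w'=='w', pos 1: 'a'!='n', pos 2: 'w'!='x', pos 3: 'k'!='t', pos 4: 'h'!='d', pos 5: 'j'=='j', pos 6: 'm'=='m', pos 7: 's'=='s'
Differing positions: 4
Hamming distance: 4


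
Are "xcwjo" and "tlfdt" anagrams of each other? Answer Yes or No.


String 1: 'xcwjo' -> sorted: 'cjowx'
String 2: 'tlfdt' -> sorted: 'dfltt'
Compare sorted forms: 'cjowx' != 'dfltt'
Anagram: No


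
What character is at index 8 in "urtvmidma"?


Input string: 'urtvmidma'
Operation: get character at index 8
Index mapping: s[0]='u', s[1]='r', s[2]='t', s[3]='v', s[4]='m', s[5]='i', s[6]='d', s[7]='m', s[8]='a'
Result: 'a'


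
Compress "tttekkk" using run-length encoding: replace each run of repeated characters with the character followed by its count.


Input: 'tttekkk'
Operation: identify consecutive runs
Runs: 'ttt' -> t3, 'e' -> e1, 'kkk' -> k3
Encoded: t3e1k3


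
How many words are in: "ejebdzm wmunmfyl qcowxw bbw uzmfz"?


Input string: 'ejebdzm wmunmfyl qcowxw bbw uzmfz'
Operation: split by spaces
Words found: 'ejebdzm', 'wmunmfyl', 'qcowxw', 'bbw', 'uzmfz'
Word count: 5


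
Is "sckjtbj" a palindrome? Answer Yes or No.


Input string: 'sckjtbj'
Reversed: 'jbtjkcs'
Compare pairs: s[0]='s' vs s[6]='j' (mismatch), s[1]='c' vs s[5]='b' (mismatch), s[2]='k' vs s[4]='t' (mismatch)
Palindrome: No


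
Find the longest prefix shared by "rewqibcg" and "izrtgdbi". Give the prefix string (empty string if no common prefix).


String 1: 'rewqibcg'
String 2: 'izrtgdbi'
Compare position by position:
pos 0: 'r' vs 'i' differ -> stop
Longest common prefix: "" (length 0)


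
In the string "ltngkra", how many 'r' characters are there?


Input string: 'ltngkra'
Target character: 'r'
Scan each position: s[5]='r'
Matches found at indices: 5
Total: 1


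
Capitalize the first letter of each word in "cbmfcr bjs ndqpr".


Input string: 'cbmfcr bjs ndqpr'
Operation: capitalize first letter of each word
Word transformations: 'cbmfcr'->'Cbmfcr', 'bjs'->'Bjs', 'ndqpr'->'Ndqpr'
Result: Cbmfcr Bjs Ndqpr


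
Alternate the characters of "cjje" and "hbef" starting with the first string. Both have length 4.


String 1: 'cjje'
String 2: 'hbef'
Operation: alternate characters
Pairs: 'c'+'h', 'j'+'b', 'j'+'e', 'e'+'f'
Result: chjbjeef


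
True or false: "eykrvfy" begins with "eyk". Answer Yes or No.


Input string: 'eykrvfy'
Prefix to check: 'eyk'
First 3 characters of input: 'eyk'
Match: True
Result: Yes


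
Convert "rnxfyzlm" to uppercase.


Input string: 'rnxfyzlm'
Operation: convert each letter to uppercase
Mapping: 'r'->'R', 'n'->'N', 'x'->'X', 'f'->'F', 'y'->'Y', 'z'->'Z', 'l'->'L', 'm'->'M'
Result: RNXFYZLM


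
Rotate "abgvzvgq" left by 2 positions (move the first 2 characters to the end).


Input: 'abgvzvgq', shift = 2
Operation: split at index 2 and swap parts
Front part s[0:2] = 'ab'
Back part s[2:] = 'gvzvgq'
Rotated = back + front = 'gvzvgq' + 'ab'
Result: gvzvgqab


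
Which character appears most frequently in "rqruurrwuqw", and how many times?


Input: 'rqruurrwuqw'
Operation: tally each character
Counts: 'q':2, 'r':4, 'u':3, 'w':2
Maximum: 'r' appears 4 times


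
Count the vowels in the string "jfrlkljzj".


Input string: 'jfrlkljzj'
Operation: count vowels (a, e, i, o, u)
Scan: s[0]='j', s[1]='f', s[2]='r', s[3]='l', s[4]='k', s[5]='l', s[6]='j', s[7]='z', s[8]='j'
Vowels found: 0
Result: 0


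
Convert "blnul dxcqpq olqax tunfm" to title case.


Input string: 'blnul dxcqpq olqax tunfm'
Operation: capitalize first letter of each word
Word transformations: 'blnul'->'Blnul', 'dxcqpq'->'Dxcqpq', 'olqax'->'Olqax', 'tunfm'->'Tunfm'
Result: Blnul Dxcqpq Olqax Tunfm


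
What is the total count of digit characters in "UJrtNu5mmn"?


Input string: 'UJrtNu5mmn'
Operation: count digit characters (0-9)
Scan: 'U', 'J', 'r', 't', 'N', 'u', '5'(digit), 'm', 'm', 'n'
Digits found: 1
Result: 1


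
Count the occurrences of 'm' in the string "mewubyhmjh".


Input string: 'mewubyhmjh'
Target character: 'm'
Scan each position: s[0]='m', s[7]='m'
Matches found at indices: 0, 7
Total: 2


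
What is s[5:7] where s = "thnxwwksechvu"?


Input string: 'thnxwwksechvu'
Operation: slice [5:7]
Extract characters: s[5]='w', s[6]='k'
Result: wk


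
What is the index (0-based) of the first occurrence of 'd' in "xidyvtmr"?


Input string: 'xidyvtmr'
Target: 'd'
Scanning left to right: s[0]='x', s[1]='i', s[2]='d'
First match at index: 2


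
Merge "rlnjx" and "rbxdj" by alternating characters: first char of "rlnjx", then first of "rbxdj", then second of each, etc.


String 1: 'rlnjx'
String 2: 'rbxdj'
Operation: alternate characters
Pairs: 'r'+'r', 'l'+'b', 'n'+'x', 'j'+'d', 'x'+'j'
Result: rrlbnxjdxj


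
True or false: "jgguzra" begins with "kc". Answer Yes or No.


Input string: 'jgguzra'
Prefix to check: 'kc'
First 2 characters of input: 'jg'
Match: False
Result: No


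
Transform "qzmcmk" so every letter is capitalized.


Input string: 'qzmcmk'
Operation: convert each letter to uppercase
Mapping: 'q'->'Q', 'z'->'Z', 'm'->'M', 'c'->'C', 'm'->'M', 'k'->'K'
Result: QZMCMK


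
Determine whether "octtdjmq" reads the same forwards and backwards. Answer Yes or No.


Input string: 'octtdjmq'
Reversed: 'qmjdttco'
Compare pairs: s[0]='o' vs s[7]='q' (mismatch), s[1]='c' vs s[6]='m' (mismatch), s[2]='t' vs s[5]='j' (mismatch), s[3]='t' vs s[4]='d' (mismatch)
Palindrome: No


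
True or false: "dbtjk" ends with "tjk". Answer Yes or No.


Input string: 'dbtjk'
Suffix to check: 'tjk'
Last 3 characters of input: 'tjk'
Match: True
Result: Yes


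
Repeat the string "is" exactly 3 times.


Input string: 'is'
Operation: repeat 3 times
Concatenation: 'is' + 'is' + 'is'
Result: isisis


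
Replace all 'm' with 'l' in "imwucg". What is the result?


Input string: 'imwucg'
Operation: replace 'm' with 'l'
Positions of 'm': 1
After replacement: ilwucg


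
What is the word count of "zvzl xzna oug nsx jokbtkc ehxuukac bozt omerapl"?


Input string: 'zvzl xzna oug nsx jokbtkc ehxuukac bozt omerapl'
Operation: split by spaces
Words found: 'zvzl', 'xzna', 'oug', 'nsx', 'jokbtkc', 'ehxuukac', 'bozt', 'omerapl'
Word count: 8


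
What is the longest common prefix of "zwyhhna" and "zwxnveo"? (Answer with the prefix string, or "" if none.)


String 1: 'zwyhhna'
String 2: 'zwxnveo'
Compare position by position:
pos 0: 'z' vs 'z' match
pos 1: 'w' vs 'w' match
pos 2: 'y' vs 'x' differ -> stop
Longest common prefix: "zw" (length 2)


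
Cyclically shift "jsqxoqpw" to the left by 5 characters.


Input: 'jsqxoqpw', shift = 5
Operation: split at index 5 and swap parts
Front part s[0:5] = 'jsqxo'
Back part s[5:] = 'qpw'
Rotated = back + front = 'qpw' + 'jsqxo'
Result: qpwjsqxo


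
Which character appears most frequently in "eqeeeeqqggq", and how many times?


Input: 'eqeeeeqqggq'
Operation: tally each character
Counts: 'e':5, 'g':2, 'q':4
Maximum: 'e' appears 5 times


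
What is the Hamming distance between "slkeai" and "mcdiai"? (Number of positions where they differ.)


String 1: 'slkeai'
String 2: 'mcdiai'
Compare each position: pos 0: 's'!='m', pos 1: 'l'!='c', pos 2: 'k'!='d', pos 3: 'e'!='i', pos 4: 'a'=='a', pos 5: 'i'=='i'
Differing positions: 4
Hamming distance: 4


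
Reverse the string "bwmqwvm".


Input string: 'bwmqwvm'
Operation: reverse character order
Original order: 'b' -> 'w' -> 'm' -> 'q' -> 'w' -> 'v' -> 'm'
Reversed order: 'm' -> 'v' -> 'w' -> 'q' -> 'm' -> 'w' -> 'b'
Result: mvwqmwb


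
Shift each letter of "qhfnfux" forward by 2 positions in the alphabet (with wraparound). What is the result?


Input: 'qhfnfux', shift = 2
Operation: for each letter, (position + 2) mod 26
Mapping: 'q'(16+2=18)->'s', 'h'(7+2=9)->'j', 'f'(5+2=7)->'h', 'n'(13+2=15)->'p', 'f'(5+2=7)->'h', 'u'(20+2=22)->'w', 'x'(23+2=25)->'z'
Result: sjhphwz


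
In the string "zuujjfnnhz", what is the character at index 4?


Input string: 'zuujjfnnhz'
Operation: get character at index 4
Index mapping: s[0]='z', s[1]='u', s[2]='u', s[3]='j', s[4]='j'
Result: 'j'


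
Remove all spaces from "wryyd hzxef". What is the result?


Input string: 'wryyd hzxef'
Operation: remove all spaces
Words: 'wryyd', 'hzxef'
Join without spaces: wryydhzxef


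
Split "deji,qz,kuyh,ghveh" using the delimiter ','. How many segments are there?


Input string: 'deji,qz,kuyh,ghveh'
Delimiter: ','
Split result: 'deji', 'qz', 'kuyh', 'ghveh'
Number of parts: 4


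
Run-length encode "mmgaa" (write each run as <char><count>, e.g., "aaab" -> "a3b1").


Input: 'mmgaa'
Operation: identify consecutive runs
Runs: 'mm' -> m2, 'g' -> g1, 'aa' -> a2
Encoded: m2g1a2


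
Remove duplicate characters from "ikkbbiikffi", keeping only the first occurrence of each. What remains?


Input: 'ikkbbiikffi'
Operation: keep first occurrence of each character
Scan: s[0]='i' new -> keep; s[1]='k' new -> keep; s[2]='k' seen -> skip; s[3]='b' new -> keep; s[4]='b' seen -> skip; s[5]='i' seen -> skip; s[6]='i' seen -> skip; s[7]='k' seen -> skip; s[8]='f' new -> keep; s[9]='f' seen -> skip; s[10]='i' seen -> skip
Result: ikbf


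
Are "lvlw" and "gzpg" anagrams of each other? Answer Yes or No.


String 1: 'lvlw' -> sorted: 'llvw'
String 2: 'gzpg' -> sorted: 'ggpz'
Compare sorted forms: 'llvw' != 'ggpz'
Anagram: No


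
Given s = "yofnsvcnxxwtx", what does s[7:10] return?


Input string: 'yofnsvcnxxwtx'
Operation: slice [7:10]
Extract characters: s[7]='n', s[8]='x', s[9]='x'
Result: nxx


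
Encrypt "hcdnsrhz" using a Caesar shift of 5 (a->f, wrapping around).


Input: 'hcdnsrhz', shift = 5
Operation: for each letter, (position + 5) mod 26
Mapping: 'h'(7+5=12)->'m', 'c'(2+5=7)->'h', 'd'(3+5=8)->'i', 'n'(13+5=18)->'s', 's'(18+5=23)->'x', 'r'(17+5=22)->'w', 'h'(7+5=12)->'m', 'z'(25+5=30, 30 mod 26=4)->'e'
Result: mhisxwme


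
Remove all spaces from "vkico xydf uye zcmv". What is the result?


Input string: 'vkico xydf uye zcmv'
Operation: remove all spaces
Words: 'vkico', 'xydf', 'uye', 'zcmv'
Join without spaces: vkicoxydfuyezcmv


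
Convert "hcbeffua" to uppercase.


Input string: 'hcbeffua'
Operation: convert each letter to uppercase
Mapping: 'h'->'H', 'c'->'C', 'b'->'B', 'e'->'E', 'f'->'F', 'f'->'F', 'u'->'U', 'a'->'A'
Result: HCBEFFUA


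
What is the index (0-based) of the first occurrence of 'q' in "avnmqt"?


Input string: 'avnmqt'
Target: 'q'
Scanning left to right: s[0]='a', s[1]='v', s[2]='n', s[3]='m', s[4]='q'
First match at index: 4


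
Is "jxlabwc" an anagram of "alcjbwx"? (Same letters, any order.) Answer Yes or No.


String 1: 'alcjbwx' -> sorted: 'abcjlwx'
String 2: 'jxlabwc' -> sorted: 'abcjlwx'
Compare sorted forms: 'abcjlwx' == 'abcjlwx'
Anagram: Yes


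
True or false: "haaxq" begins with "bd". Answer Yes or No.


Input string: 'haaxq'
Prefix to check: 'bd'
First 2 characters of input: 'ha'
Match: False
Result: No


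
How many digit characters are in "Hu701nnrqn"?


Input string: 'Hu701nnrqn'
Operation: count digit characters (0-9)
Scan: 'H', 'u', '7'(digit), '0'(digit), '1'(digit), 'n', 'n', 'r', 'q', 'n'
Digits found: 3
Result: 3


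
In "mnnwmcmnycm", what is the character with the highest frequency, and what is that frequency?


Input: 'mnnwmcmnycm'
Operation: tally each character
Counts: 'c':2, 'm':4, 'n':3, 'w':1, 'y':1
Maximum: 'm' appears 4 times


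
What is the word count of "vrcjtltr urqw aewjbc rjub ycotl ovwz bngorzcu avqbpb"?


Input string: 'vrcjtltr urqw aewjbc rjub ycotl ovwz bngorzcu avqbpb'
Operation: split by spaces
Words found: 'vrcjtltr', 'urqw', 'aewjbc', 'rjub', 'ycotl', 'ovwz', 'bngorzcu', 'avqbpb'
Word count: 8


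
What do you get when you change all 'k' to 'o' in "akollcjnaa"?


Input string: 'akollcjnaa'
Operation: replace 'k' with 'o'
Positions of 'k': 1
After replacement: aoollcjnaa


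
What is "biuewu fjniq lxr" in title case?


Input string: 'biuewu fjniq lxr'
Operation: capitalize first letter of each word
Word transformations: 'biuewu'->'Biuewu', 'fjniq'->'Fjniq', 'lxr'->'Lxr'
Result: Biuewu Fjniq Lxr


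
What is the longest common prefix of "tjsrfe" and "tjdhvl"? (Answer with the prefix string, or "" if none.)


String 1: 'tjsrfe'
String 2: 'tjdhvl'
Compare position by position:
pos 0: 't' vs 't' match
pos 1: 'j' vs 'j' match
pos 2: 's' vs 'd' differ -> stop
Longest common prefix: "tj" (length 2)


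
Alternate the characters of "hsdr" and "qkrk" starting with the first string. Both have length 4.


String 1: 'hsdr'
String 2: 'qkrk'
Operation: alternate characters
Pairs: 'h'+'q', 's'+'k', 'd'+'r', 'r'+'k'
Result: hqskdrrk


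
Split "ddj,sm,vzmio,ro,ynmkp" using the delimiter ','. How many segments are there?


Input string: 'ddj,sm,vzmio,ro,ynmkp'
Delimiter: ','
Split result: 'ddj', 'sm', 'vzmio', 'ro', 'ynmkp'
Number of parts: 5


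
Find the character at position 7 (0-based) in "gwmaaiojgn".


Input string: 'gwmaaiojgn'
Operation: get character at index 7
Index mapping: s[0]='g', s[1]='w', s[2]='m', s[3]='a', s[4]='a', s[5]='i', s[6]='o', s[7]='j'
Result: 'j'


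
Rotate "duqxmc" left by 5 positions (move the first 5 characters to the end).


Input: 'duqxmc', shift = 5
Operation: split at index 5 and swap parts
Front part s[0:5] = 'duqxm'
Back part s[5:] = 'c'
Rotated = back + front = 'c' + 'duqxm'
Result: cduqxm


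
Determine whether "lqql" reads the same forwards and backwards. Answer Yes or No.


Input string: 'lqql'
Reversed: 'lqql'
Compare pairs: s[0]='l' vs s[3]='l' (match), s[1]='q' vs s[2]='q' (match)
Palindrome: Yes


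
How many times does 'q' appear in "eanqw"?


Input string: 'eanqw'
Target character: 'q'
Scan each position: s[3]='q'
Matches found at indices: 3
Total: 1


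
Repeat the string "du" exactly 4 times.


Input string: 'du'
Operation: repeat 4 times
Concatenation: 'du' + 'du' + 'du' + 'du'
Result: dudududu


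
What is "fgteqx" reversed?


Input string: 'fgteqx'
Operation: reverse character order
Original order: 'f' -> 'g' -> 't' -> 'e' -> 'q' -> 'x'
Reversed order: 'x' -> 'q' -> 'e' -> 't' -> 'g' -> 'f'
Result: xqetgf


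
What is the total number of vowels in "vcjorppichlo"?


Input string: 'vcjorppichlo'
Operation: count vowels (a, e, i, o, u)
Scan: s[0]='v', s[1]='c', s[2]='j', s[3]='o' (vowel), s[4]='r', s[5]='p', s[6]='p', s[7]='i' (vowel), s[8]='c', s[9]='h', s[10]='l', s[11]='o' (vowel)
Vowels found: 3
Result: 3


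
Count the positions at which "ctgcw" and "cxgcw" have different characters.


String 1: 'ctgcw'
String 2: 'cxgcw'
Compare each position: pos 0: 'c'=='c', pos 1: 't'!='x', pos 2: 'g'=='g', pos 3: 'c'=='c', pos 4: 'w'=='w'
Differing positions: 1
Hamming distance: 1


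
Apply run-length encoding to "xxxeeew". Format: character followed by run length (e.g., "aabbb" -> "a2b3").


Input: 'xxxeeew'
Operation: identify consecutive runs
Runs: 'xxx' -> x3, 'eee' -> e3, 'w' -> w1
Encoded: x3e3w1


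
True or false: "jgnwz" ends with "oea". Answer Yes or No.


Input string: 'jgnwz'
Suffix to check: 'oea'
Last 3 characters of input: 'nwz'
Match: False
Result: No


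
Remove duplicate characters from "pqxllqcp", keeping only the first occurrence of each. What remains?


Input: 'pqxllqcp'
Operation: keep first occurrence of each character
Scan: s[0]='p' new -> keep; s[1]='q' new -> keep; s[2]='x' new -> keep; s[3]='l' new -> keep; s[4]='l' seen -> skip; s[5]='q' seen -> skip; s[6]='c' new -> keep; s[7]='p' seen -> skip
Result: pqxlc


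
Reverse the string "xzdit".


Input string: 'xzdit'
Operation: reverse character order
Original order: 'x' -> 'z' -> 'd' -> 'i' -> 't'
Reversed order: 't' -> 'i' -> 'd' -> 'z' -> 'x'
Result: tidzx


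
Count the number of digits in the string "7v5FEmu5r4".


Input string: '7v5FEmu5r4'
Operation: count digit characters (0-9)
Scan: '7'(digit), 'v', '5'(digit), 'F', 'E', 'm', 'u', '5'(digit), 'r', '4'(digit)
Digits found: 4
Result: 4


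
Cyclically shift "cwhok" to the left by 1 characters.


Input: 'cwhok', shift = 1
Operation: split at index 1 and swap parts
Front part s[0:1] = 'c'
Back part s[1:] = 'whok'
Rotated = back + front = 'whok' + 'c'
Result: whokc


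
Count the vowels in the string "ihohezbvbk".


Input string: 'ihohezbvbk'
Operation: count vowels (a, e, i, o, u)
Scan: s[0]='i' (vowel), s[1]='h', s[2]='o' (vowel), s[3]='h', s[4]='e' (vowel), s[5]='z', s[6]='b', s[7]='v', s[8]='b', s[9]='k'
Vowels found: 3
Result: 3


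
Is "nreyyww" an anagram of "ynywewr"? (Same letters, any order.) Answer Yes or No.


String 1: 'ynywewr' -> sorted: 'enrwwyy'
String 2: 'nreyyww' -> sorted: 'enrwwyy'
Compare sorted forms: 'enrwwyy' == 'enrwwyy'
Anagram: Yes


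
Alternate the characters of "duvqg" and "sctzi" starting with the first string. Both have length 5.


String 1: 'duvqg'
String 2: 'sctzi'
Operation: alternate characters
Pairs: 'd'+'s', 'u'+'c', 'v'+'t', 'q'+'z', 'g'+'i'
Result: dsucvtqzgi


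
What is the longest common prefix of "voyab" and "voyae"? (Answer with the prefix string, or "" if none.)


String 1: 'voyab'
String 2: 'voyae'
Compare position by position:
pos 0: 'v' vs 'v' match
pos 1: 'o' vs 'o' match
pos 2: 'y' vs 'y' match
pos 3: 'a' vs 'a' match
pos 4: 'b' vs 'e' differ -> stop
Longest common prefix: "voya" (length 4)


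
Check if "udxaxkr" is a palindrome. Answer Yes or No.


Input string: 'udxaxkr'
Reversed: 'rkxaxdu'
Compare pairs: s[0]='u' vs s[6]='r' (mismatch), s[1]='d' vs s[5]='k' (mismatch), s[2]='x' vs s[4]='x' (match)
Palindrome: No


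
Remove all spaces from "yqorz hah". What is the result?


Input string: 'yqorz hah'
Operation: remove all spaces
Words: 'yqorz', 'hah'
Join without spaces: yqorzhah


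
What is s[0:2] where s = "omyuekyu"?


Input string: 'omyuekyu'
Operation: slice [0:2]
Extract characters: s[0]='o', s[1]='m'
Result: om


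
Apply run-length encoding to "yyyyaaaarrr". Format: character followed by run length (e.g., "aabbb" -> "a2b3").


Input: 'yyyyaaaarrr'
Operation: identify consecutive runs
Runs: 'yyyy' -> y4, 'aaaa' -> a4, 'rrr' -> r3
Encoded: y4a4r3


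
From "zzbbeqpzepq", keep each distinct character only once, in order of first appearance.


Input: 'zzbbeqpzepq'
Operation: keep first occurrence of each character
Scan: s[0]='z' new -> keep; s[1]='z' seen -> skip; s[2]='b' new -> keep; s[3]='b' seen -> skip; s[4]='e' new -> keep; s[5]='q' new -> keep; s[6]='p' new -> keep; s[7]='z' seen -> skip; s[8]='e' seen -> skip; s[9]='p' seen -> skip; s[10]='q' seen -> skip
Result: zbeqp


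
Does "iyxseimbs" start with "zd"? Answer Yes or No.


Input string: 'iyxseimbs'
Prefix to check: 'zd'
First 2 characters of input: 'iy'
Match: False
Result: No


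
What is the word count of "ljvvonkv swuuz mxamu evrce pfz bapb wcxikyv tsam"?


Input string: 'ljvvonkv swuuz mxamu evrce pfz bapb wcxikyv tsam'
Operation: split by spaces
Words found: 'ljvvonkv', 'swuuz', 'mxamu', 'evrce', 'pfz', 'bapb', 'wcxikyv', 'tsam'
Word count: 8


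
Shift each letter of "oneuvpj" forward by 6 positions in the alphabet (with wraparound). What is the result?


Input: 'oneuvpj', shift = 6
Operation: for each letter, (position + 6) mod 26
Mapping: 'o'(14+6=20)->'u', 'n'(13+6=19)->'t', 'e'(4+6=10)->'k', 'u'(20+6=26, 26 mod 26=0)->'a', 'v'(21+6=27, 27 mod 26=1)->'b', 'p'(15+6=21)->'v', 'j'(9+6=15)->'p'
Result: utkabvp


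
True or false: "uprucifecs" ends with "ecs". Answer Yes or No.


Input string: 'uprucifecs'
Suffix to check: 'ecs'
Last 3 characters of input: 'ecs'
Match: True
Result: Yes


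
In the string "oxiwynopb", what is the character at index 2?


Input string: 'oxiwynopb'
Operation: get character at index 2
Index mapping: s[0]='o', s[1]='x', s[2]='i'
Result: 'i'


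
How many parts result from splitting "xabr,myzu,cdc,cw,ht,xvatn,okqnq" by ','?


Input string: 'xabr,myzu,cdc,cw,ht,xvatn,okqnq'
Delimiter: ','
Split result: 'xabr', 'myzu', 'cdc', 'cw', 'ht', 'xvatn', 'okqnq'
Number of parts: 7


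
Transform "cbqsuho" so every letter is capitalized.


Input string: 'cbqsuho'
Operation: convert each letter to uppercase
Mapping: 'c'->'C', 'b'->'B', 'q'->'Q', 's'->'S', 'u'->'U', 'h'->'H', 'o'->'O'
Result: CBQSUHO


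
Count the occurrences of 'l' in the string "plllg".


Input string: 'plllg'
Target character: 'l'
Scan each position: s[1]='l', s[2]='l', s[3]='l'
Matches found at indices: 1, 2, 3
Total: 3


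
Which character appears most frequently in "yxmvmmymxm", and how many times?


Input: 'yxmvmmymxm'
Operation: tally each character
Counts: 'm':5, 'v':1, 'x':2, 'y':2
Maximum: 'm' appears 5 times


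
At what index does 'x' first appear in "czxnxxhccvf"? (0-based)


Input string: 'czxnxxhccvf'
Target: 'x'
Scanning left to right: s[0]='c', s[1]='z', s[2]='x'
First match at index: 2


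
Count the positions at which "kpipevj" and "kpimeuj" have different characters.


String 1: 'kpipevj'
String 2: 'kpimeuj'
Compare each position: pos 0: 'k'=='k', pos 1: 'p'=='p', pos 2: 'i'=='i', pos 3: 'p'!='m', pos 4: 'e'=='e', pos 5: 'v'!='u', pos 6: 'j'=='j'
Differing positions: 2
Hamming distance: 2


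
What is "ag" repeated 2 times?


Input string: 'ag'
Operation: repeat 2 times
Concatenation: 'ag' + 'ag'
Result: agag


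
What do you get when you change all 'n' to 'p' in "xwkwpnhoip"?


Input string: 'xwkwpnhoip'
Operation: replace 'n' with 'p'
Positions of 'n': 5
After replacement: xwkwpphoip


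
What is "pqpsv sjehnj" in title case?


Input string: 'pqpsv sjehnj'
Operation: capitalize first letter of each word
Word transformations: 'pqpsv'->'Pqpsv', 'sjehnj'->'Sjehnj'
Result: Pqpsv Sjehnj


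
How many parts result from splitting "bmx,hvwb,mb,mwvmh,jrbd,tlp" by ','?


Input string: 'bmx,hvwb,mb,mwvmh,jrbd,tlp'
Delimiter: ','
Split result: 'bmx', 'hvwb', 'mb', 'mwvmh', 'jrbd', 'tlp'
Number of parts: 6


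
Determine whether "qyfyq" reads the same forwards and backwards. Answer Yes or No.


Input string: 'qyfyq'
Reversed: 'qyfyq'
Compare pairs: s[0]='q' vs s[4]='q' (match), s[1]='y' vs s[3]='y' (match)
Palindrome: Yes


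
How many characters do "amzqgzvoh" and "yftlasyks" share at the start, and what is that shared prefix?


String 1: 'amzqgzvoh'
String 2: 'yftlasyks'
Compare position by position:
pos 0: 'a' vs 'y' differ -> stop
Longest common prefix: "" (length 0)


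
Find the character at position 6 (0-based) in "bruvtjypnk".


Input string: 'bruvtjypnk'
Operation: get character at index 6
Index mapping: s[0]='b', s[1]='r', s[2]='u', s[3]='v', s[4]='t', s[5]='j', s[6]='y'
Result: 'y'


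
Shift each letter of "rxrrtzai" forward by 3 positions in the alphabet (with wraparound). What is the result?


Input: 'rxrrtzai', shift = 3
Operation: for each letter, (position + 3) mod 26
Mapping: 'r'(17+3=20)->'u', 'x'(23+3=26, 26 mod 26=0)->'a', 'r'(17+3=20)->'u', 'r'(17+3=20)->'u', 't'(19+3=22)->'w', 'z'(25+3=28, 28 mod 26=2)->'c', 'a'(0+3=3)->'d', 'i'(8+3=11)->'l'
Result: uauuwcdl


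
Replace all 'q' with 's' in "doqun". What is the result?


Input string: 'doqun'
Operation: replace 'q' with 's'
Positions of 'q': 2
After replacement: dosun


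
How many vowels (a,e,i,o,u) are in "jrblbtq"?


Input string: 'jrblbtq'
Operation: count vowels (a, e, i, o, u)
Scan: s[0]='j', s[1]='r', s[2]='b', s[3]='l', s[4]='b', s[5]='t', s[6]='q'
Vowels found: 0
Result: 0


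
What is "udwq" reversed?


Input string: 'udwq'
Operation: reverse character order
Original order: 'u' -> 'd' -> 'w' -> 'q'
Reversed order: 'q' -> 'w' -> 'd' -> 'u'
Result: qwdu


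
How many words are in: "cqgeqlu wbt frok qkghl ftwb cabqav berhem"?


Input string: 'cqgeqlu wbt frok qkghl ftwb cabqav berhem'
Operation: split by spaces
Words found: 'cqgeqlu', 'wbt', 'frok', 'qkghl', 'ftwb', 'cabqav', 'berhem'
Word count: 7


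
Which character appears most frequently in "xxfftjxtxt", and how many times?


Input: 'xxfftjxtxt'
Operation: tally each character
Counts: 'f':2, 'j':1, 't':3, 'x':4
Maximum: 'x' appears 4 times


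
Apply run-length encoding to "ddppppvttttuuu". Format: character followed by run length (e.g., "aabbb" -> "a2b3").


Input: 'ddppppvttttuuu'
Operation: identify consecutive runs
Runs: 'dd' -> d2, 'pppp' -> p4, 'v' -> v1, 'tttt' -> t4, 'uuu' -> u3
Encoded: d2p4v1t4u3


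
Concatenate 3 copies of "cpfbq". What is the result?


Input string: 'cpfbq'
Operation: repeat 3 times
Concatenation: 'cpfbq' + 'cpfbq' + 'cpfbq'
Result: cpfbqcpfbqcpfbq


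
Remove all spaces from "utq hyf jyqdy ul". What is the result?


Input string: 'utq hyf jyqdy ul'
Operation: remove all spaces
Words: 'utq', 'hyf', 'jyqdy', 'ul'
Join without spaces: utqhyfjyqdyul


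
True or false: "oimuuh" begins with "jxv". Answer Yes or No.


Input string: 'oimuuh'
Prefix to check: 'jxv'
First 3 characters of input: 'oim'
Match: False
Result: No


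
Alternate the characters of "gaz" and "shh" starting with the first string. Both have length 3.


String 1: 'gaz'
String 2: 'shh'
Operation: alternate characters
Pairs: 'g'+'s', 'a'+'h', 'z'+'h'
Result: gsahzh


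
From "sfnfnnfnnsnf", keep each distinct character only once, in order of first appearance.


Input: 'sfnfnnfnnsnf'
Operation: keep first occurrence of each character
Scan: s[0]='s' new -> keep; s[1]='f' new -> keep; s[2]='n' new -> keep; s[3]='f' seen -> skip; s[4]='n' seen -> skip; s[5]='n' seen -> skip; s[6]='f' seen -> skip; s[7]='n' seen -> skip; s[8]='n' seen -> skip; s[9]='s' seen -> skip; s[10]='n' seen -> skip; s[11]='f' seen -> skip
Result: sfn


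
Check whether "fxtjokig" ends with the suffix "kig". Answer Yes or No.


Input string: 'fxtjokig'
Suffix to check: 'kig'
Last 3 characters of input: 'kig'
Match: True
Result: Yes


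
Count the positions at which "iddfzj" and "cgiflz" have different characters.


String 1: 'iddfzj'
String 2: 'cgiflz'
Compare each position: pos 0: 'i'!='c', pos 1: 'd'!='g', pos 2: 'd'!='i', pos 3: 'f'=='f', pos 4: 'z'!='l', pos 5: 'j'!='z'
Differing positions: 5
Hamming distance: 5


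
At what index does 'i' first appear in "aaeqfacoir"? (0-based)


Input string: 'aaeqfacoir'
Target: 'i'
Scanning left to right: s[0]='a', s[1]='a', s[2]='e', s[3]='q', s[4]='f', s[5]='a', s[6]='c', s[7]='o', s[8]='i'
First match at index: 8


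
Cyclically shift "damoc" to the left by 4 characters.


Input: 'damoc', shift = 4
Operation: split at index 4 and swap parts
Front part s[0:4] = 'damo'
Back part s[4:] = 'c'
Rotated = back + front = 'c' + 'damo'
Result: cdamo


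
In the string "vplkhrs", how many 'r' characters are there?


Input string: 'vplkhrs'
Target character: 'r'
Scan each position: s[5]='r'
Matches found at indices: 5
Total: 1


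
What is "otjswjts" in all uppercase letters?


Input string: 'otjswjts'
Operation: convert each letter to uppercase
Mapping: 'o'->'O', 't'->'T', 'j'->'J', 's'->'S', 'w'->'W', 'j'->'J', 't'->'T', 's'->'S'
Result: OTJSWJTS


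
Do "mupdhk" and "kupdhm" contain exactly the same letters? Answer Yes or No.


String 1: 'mupdhk' -> sorted: 'dhkmpu'
String 2: 'kupdhm' -> sorted: 'dhkmpu'
Compare sorted forms: 'dhkmpu' == 'dhkmpu'
Anagram: Yes


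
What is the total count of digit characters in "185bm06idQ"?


Input string: '185bm06idQ'
Operation: count digit characters (0-9)
Scan: '1'(digit), '8'(digit), '5'(digit), 'b', 'm', '0'(digit), '6'(digit), 'i', 'd', 'Q'
Digits found: 5
Result: 5


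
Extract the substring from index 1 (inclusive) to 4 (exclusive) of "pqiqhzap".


Input string: 'pqiqhzap'
Operation: slice [1:4]
Extract characters: s[1]='q', s[2]='i', s[3]='q'
Result: qiq


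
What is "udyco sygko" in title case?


Input string: 'udyco sygko'
Operation: capitalize first letter of each word
Word transformations: 'udyco'->'Udyco', 'sygko'->'Sygko'
Result: Udyco Sygko


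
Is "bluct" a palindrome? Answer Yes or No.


Input string: 'bluct'
Reversed: 'tculb'
Compare pairs: s[0]='b' vs s[4]='t' (mismatch), s[1]='l' vs s[3]='c' (mismatch)
Palindrome: No


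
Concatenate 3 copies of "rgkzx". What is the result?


Input string: 'rgkzx'
Operation: repeat 3 times
Concatenation: 'rgkzx' + 'rgkzx' + 'rgkzx'
Result: rgkzxrgkzxrgkzx


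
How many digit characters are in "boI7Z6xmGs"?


Input string: 'boI7Z6xmGs'
Operation: count digit characters (0-9)
Scan: 'b', 'o', 'I', '7'(digit), 'Z', '6'(digit), 'x', 'm', 'G', 's'
Digits found: 2
Result: 2


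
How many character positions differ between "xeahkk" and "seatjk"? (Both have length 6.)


String 1: 'xeahkk'
String 2: 'seatjk'
Compare each position: pos 0: 'x'!='s', pos 1: 'e'=='e', pos 2: 'a'=='a', pos 3: 'h'!='t', pos 4: 'k'!='j', pos 5: 'k'=='k'
Differing positions: 3
Hamming distance: 3


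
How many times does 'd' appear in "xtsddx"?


Input string: 'xtsddx'
Target character: 'd'
Scan each position: s[3]='d', s[4]='d'
Matches found at indices: 3, 4
Total: 2


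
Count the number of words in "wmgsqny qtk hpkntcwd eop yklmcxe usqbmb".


Input string: 'wmgsqny qtk hpkntcwd eop yklmcxe usqbmb'
Operation: split by spaces
Words found: 'wmgsqny', 'qtk', 'hpkntcwd', 'eop', 'yklmcxe', 'usqbmb'
Word count: 6


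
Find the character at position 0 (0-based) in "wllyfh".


Input string: 'wllyfh'
Operation: get character at index 0
Index mapping: s[0]='w'
Result: 'w'


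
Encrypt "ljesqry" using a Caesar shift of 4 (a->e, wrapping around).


Input: 'ljesqry', shift = 4
Operation: for each letter, (position + 4) mod 26
Mapping: 'l'(11+4=15)->'p', 'j'(9+4=13)->'n', 'e'(4+4=8)->'i', 's'(18+4=22)->'w', 'q'(16+4=20)->'u', 'r'(17+4=21)->'v', 'y'(24+4=28, 28 mod 26=2)->'c'
Result: pniwuvc


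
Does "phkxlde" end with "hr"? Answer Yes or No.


Input string: 'phkxlde'
Suffix to check: 'hr'
Last 2 characters of input: 'de'
Match: False
Result: No


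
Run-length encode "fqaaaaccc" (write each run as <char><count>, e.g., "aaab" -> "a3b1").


Input: 'fqaaaaccc'
Operation: identify consecutive runs
Runs: 'f' -> f1, 'q' -> q1, 'aaaa' -> a4, 'ccc' -> c3
Encoded: f1q1a4c3


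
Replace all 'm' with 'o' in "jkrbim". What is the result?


Input string: 'jkrbim'
Operation: replace 'm' with 'o'
Positions of 'm': 5
After replacement: jkrbio


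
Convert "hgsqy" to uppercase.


Input string: 'hgsqy'
Operation: convert each letter to uppercase
Mapping: 'h'->'H', 'g'->'G', 's'->'S', 'q'->'Q', 'y'->'Y'
Result: HGSQY


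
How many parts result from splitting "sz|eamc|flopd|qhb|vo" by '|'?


Input string: 'sz|eamc|flopd|qhb|vo'
Delimiter: '|'
Split result: 'sz', 'eamc', 'flopd', 'qhb', 'vo'
Number of parts: 5


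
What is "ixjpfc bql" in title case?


Input string: 'ixjpfc bql'
Operation: capitalize first letter of each word
Word transformations: 'ixjpfc'->'Ixjpfc', 'bql'->'Bql'
Result: Ixjpfc Bql


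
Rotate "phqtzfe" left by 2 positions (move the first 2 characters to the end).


Input: 'phqtzfe', shift = 2
Operation: split at index 2 and swap parts
Front part s[0:2] = 'ph'
Back part s[2:] = 'qtzfe'
Rotated = back + front = 'qtzfe' + 'ph'
Result: qtzfeph


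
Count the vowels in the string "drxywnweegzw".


Input string: 'drxywnweegzw'
Operation: count vowels (a, e, i, o, u)
Scan: s[0]='d', s[1]='r', s[2]='x', s[3]='y', s[4]='w', s[5]='n', s[6]='w', s[7]='e' (vowel), s[8]='e' (vowel), s[9]='g', s[10]='z', s[11]='w'
Vowels found: 2
Result: 2


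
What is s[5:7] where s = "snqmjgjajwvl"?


Input string: 'snqmjgjajwvl'
Operation: slice [5:7]
Extract characters: s[5]='g', s[6]='j'
Result: gj


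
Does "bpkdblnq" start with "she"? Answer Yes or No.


Input string: 'bpkdblnq'
Prefix to check: 'she'
First 3 characters of input: 'bpk'
Match: False
Result: No


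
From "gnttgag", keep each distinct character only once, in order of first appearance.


Input: 'gnttgag'
Operation: keep first occurrence of each character
Scan: s[0]='g' new -> keep; s[1]='n' new -> keep; s[2]='t' new -> keep; s[3]='t' seen -> skip; s[4]='g' seen -> skip; s[5]='a' new -> keep; s[6]='g' seen -> skip
Result: gnta


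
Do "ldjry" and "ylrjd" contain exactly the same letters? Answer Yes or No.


String 1: 'ldjry' -> sorted: 'djlry'
String 2: 'ylrjd' -> sorted: 'djlry'
Compare sorted forms: 'djlry' == 'djlry'
Anagram: Yes


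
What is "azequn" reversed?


Input string: 'azequn'
Operation: reverse character order
Original order: 'a' -> 'z' -> 'e' -> 'q' -> 'u' -> 'n'
Reversed order: 'n' -> 'u' -> 'q' -> 'e' -> 'z' -> 'a'
Result: nuqeza


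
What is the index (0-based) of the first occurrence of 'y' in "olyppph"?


Input string: 'olyppph'
Target: 'y'
Scanning left to right: s[0]='o', s[1]='l', s[2]='y'
First match at index: 2
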